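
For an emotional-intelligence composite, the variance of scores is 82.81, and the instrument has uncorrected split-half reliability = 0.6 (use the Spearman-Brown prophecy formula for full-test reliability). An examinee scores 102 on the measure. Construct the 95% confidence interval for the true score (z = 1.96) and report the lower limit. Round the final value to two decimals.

93.08

SD = √82.81 ≃ 9.10000
Full-length reliability (Spearman-Brown) = 2(0.6)/(1+0.6) ≃ 0.75000
SEM = 9.10000 * √(1 − 0.75000) = 9.10000 * √0.25000 ≃ 9.10000 * 0.50000 ≃ 4.55000
Margin = 1.96 * 4.55000 ≃ 8.91800
Lower bound: 102 − 8.91800 = 93.08200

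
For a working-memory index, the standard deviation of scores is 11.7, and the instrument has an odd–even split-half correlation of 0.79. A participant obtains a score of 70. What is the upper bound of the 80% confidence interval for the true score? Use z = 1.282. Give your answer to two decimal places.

Full-length reliability (Spearman-Brown) = 2(0.79)/(1+0.79) ≃ 0.883
The standard error of measurement is 11.700·√(1 − 0.883) ≃ 11.700·0.343 ≃ 4.007.
1.282 · SEM ≃ 5.138
Upper bound: 70 + 5.138 = 75.138

75.14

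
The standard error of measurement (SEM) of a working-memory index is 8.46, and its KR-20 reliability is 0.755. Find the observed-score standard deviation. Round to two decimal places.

17.09

SD = SEM / √(1 − r) = 8.46 / √0.245 ≃ 8.46 / 0.495 ≃ 17.092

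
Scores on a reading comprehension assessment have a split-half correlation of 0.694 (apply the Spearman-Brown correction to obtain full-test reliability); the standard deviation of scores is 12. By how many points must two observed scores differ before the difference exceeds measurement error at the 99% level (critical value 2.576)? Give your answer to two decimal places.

Spearman-Brown: r = 2(0.694) / (1 + 0.694) = 1.3880 / 1.6940 ≈ 0.8194
The standard error of measurement is 12.0000*√(1 − 0.8194) ≈ 12.0000*0.4250 ≈ 5.1002.
Standard error of the difference = 5.1002·√2 ≈ 7.2127
Minimum reliable difference = 2.576 * SE_diff ≈ 2.576 * 7.2127 ≈ 18.5800

18.58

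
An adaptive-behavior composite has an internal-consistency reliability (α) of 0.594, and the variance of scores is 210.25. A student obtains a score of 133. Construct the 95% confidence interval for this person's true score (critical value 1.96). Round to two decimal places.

σ = 210.25^(1/2) = 14.5000
The standard error of measurement is 14.5000·√(1 − 0.5940) ≃ 14.5000·0.6372 ≃ 9.2391.
1.96 · SEM ≃ 18.1087
CI = 133 ± 18.1087 → [114.8913, 151.1087]

[114.89, 151.11]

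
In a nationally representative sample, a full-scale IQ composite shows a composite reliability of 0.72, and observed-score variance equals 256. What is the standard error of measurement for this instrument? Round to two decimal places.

8.47

σ = 256^(1/2) = 16.0000
SEM = 16.0000×√(1 − 0.7200) ≈ 8.4664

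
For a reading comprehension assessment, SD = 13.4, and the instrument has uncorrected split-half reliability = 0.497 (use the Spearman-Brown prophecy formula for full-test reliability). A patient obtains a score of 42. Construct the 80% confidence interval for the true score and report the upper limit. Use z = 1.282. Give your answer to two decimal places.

Spearman-Brown: r = 2(0.497) / (1 + 0.497) = 0.994 / 1.497 ≈ 0.664
The standard error of measurement is 13.400*√(1 − 0.664) ≈ 13.400*0.580 ≈ 7.767.
Half-width = 1.282*7.767 ≈ 9.958
Upper bound: 42 + 9.958 = 51.958

51.96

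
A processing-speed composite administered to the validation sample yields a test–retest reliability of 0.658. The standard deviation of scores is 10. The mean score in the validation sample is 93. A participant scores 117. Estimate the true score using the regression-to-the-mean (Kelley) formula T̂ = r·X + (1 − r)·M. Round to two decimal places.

T̂ = 0.6580(117) + 0.3420(93) ≈ 108.7920

108.79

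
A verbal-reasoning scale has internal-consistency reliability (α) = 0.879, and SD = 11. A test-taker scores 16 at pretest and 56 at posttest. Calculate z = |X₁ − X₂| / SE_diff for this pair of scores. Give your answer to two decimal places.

SEM = 11.000×√(1 − 0.879) ≃ 3.826
SE_diff = √2 × SEM ≃ 5.411
z = |16 − 56| / 5.411 = 40 / 5.411 ≃ 7.392

7.39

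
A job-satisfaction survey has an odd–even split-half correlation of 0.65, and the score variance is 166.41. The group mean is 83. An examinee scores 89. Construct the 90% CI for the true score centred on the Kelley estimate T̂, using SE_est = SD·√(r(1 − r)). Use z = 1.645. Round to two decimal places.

[79.05, 96.40]

σ = 166.41^(1/2) = 12.9000
Spearman-Brown: r = 2(0.65) / (1 + 0.65) = 1.3000 / 1.6500 ≃ 0.7879
T̂ = r·X + (1 − r)·M = 0.7879×89 + 0.2121×83 ≃ 70.1212 + 17.6061 ≃ 87.7273
SE_est = SD × √(r(1 − r)) = 12.9000 × √0.1671 ≃ 12.9000 × 0.4088 ≃ 5.2737
CI = 87.7273 ± 1.645 × 5.2737 → [79.0521, 96.4024]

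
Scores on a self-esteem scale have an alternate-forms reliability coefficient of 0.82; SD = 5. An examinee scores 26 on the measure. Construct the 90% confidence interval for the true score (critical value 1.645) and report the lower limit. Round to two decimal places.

22.51

The standard error of measurement is 5.0000·√(1 − 0.8200) ≃ 5.0000·0.4243 ≃ 2.1213.
1.645 · SEM ≃ 3.4896
Lower bound: 26 − 3.4896 = 22.5104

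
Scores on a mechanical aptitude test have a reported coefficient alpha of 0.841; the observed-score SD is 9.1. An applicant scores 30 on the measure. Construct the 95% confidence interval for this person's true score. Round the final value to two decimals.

The standard error of measurement is 9.1000·√(1 − 0.8410) ≃ 9.1000·0.3987 ≃ 3.6286.
Margin = 1.96 · 3.6286 ≃ 7.1121
CI = 30 ± 7.1121 → [22.8879, 37.1121]

[22.89, 37.11]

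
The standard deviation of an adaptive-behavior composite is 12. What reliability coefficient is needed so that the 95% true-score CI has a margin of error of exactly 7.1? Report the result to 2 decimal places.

Required SEM = 7.1 / 1.96 ≃ 3.622
r = 1 − (SEM / SD)² = 1 − (3.622 / 12)² ≃ 1 − 0.091 ≃ 0.909

0.91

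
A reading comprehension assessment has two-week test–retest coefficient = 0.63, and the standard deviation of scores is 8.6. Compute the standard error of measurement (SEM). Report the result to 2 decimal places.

5.23

SEM = 8.6000 · √(1 − 0.6300) = 8.6000 · √0.3700 ≃ 8.6000 · 0.6083 ≃ 5.2312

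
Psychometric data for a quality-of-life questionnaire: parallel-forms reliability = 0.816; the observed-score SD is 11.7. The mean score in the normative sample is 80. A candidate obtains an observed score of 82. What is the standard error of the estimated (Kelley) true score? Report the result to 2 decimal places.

SE_est = 11.700·√[r(1 − r)] ≈ 4.534

4.53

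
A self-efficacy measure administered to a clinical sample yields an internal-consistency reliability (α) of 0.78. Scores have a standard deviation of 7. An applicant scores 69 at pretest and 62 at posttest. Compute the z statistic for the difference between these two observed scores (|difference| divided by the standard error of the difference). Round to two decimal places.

1.51

SEM = 7.000 * √(1 − 0.780) = 7.000 * √0.220 ≈ 7.000 * 0.469 ≈ 3.283
Standard error of the difference = 3.283·√2 ≈ 4.643
z = |69 − 62| / 4.643 = 7 / 4.643 ≈ 1.508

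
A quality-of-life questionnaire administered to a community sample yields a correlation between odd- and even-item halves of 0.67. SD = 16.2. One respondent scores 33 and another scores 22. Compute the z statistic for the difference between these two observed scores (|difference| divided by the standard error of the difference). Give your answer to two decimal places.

1.08

Spearman-Brown: r = 2(0.67) / (1 + 0.67) = 1.3400 / 1.6700 ≃ 0.8024
SEM = 16.2000·√(1 − 0.8024) ≃ 7.2013
SE_diff = √2 · SEM ≃ 10.1842
z = 11 / 10.1842 ≃ 1.0801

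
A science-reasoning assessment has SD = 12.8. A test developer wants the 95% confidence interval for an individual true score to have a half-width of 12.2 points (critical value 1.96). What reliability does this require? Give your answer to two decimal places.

0.76

Required SEM = 12.2 / 1.96 ≈ 6.2245
r = 1 − (6.2245/12.8)² ≈ 1 − 0.2365 ≈ 0.7635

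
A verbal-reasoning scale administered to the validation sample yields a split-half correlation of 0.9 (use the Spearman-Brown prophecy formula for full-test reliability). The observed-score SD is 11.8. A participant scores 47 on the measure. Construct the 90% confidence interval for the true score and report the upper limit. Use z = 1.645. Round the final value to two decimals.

r_full = 2·0.9 / (1 + 0.9) ≃ 0.947
SEM = 11.800*√(1 − 0.947) ≃ 2.707
1.645 * SEM ≃ 4.453
Upper bound: 47 + 4.453 = 51.453

51.45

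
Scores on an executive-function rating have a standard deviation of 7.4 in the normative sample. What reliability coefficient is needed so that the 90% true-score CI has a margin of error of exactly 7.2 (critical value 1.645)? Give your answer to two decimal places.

Required SEM = 7.2 / 1.645 ≈ 4.37690
r = 1 − (4.37690/7.4)² ≈ 1 − 0.34984 ≈ 0.65016

0.65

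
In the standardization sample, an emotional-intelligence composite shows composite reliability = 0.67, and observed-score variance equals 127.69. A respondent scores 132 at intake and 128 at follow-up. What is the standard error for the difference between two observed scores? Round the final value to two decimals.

9.18

σ = 127.69^(1/2) = 11.300
SEM = 11.300*√(1 − 0.670) ≈ 6.491
Standard error of the difference = 6.491·√2 ≈ 9.180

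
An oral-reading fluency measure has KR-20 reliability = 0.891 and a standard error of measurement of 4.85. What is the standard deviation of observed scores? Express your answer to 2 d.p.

14.69

SD = SEM / √(1 − r) = 4.85 / √0.1090 ≃ 4.85 / 0.3302 ≃ 14.6902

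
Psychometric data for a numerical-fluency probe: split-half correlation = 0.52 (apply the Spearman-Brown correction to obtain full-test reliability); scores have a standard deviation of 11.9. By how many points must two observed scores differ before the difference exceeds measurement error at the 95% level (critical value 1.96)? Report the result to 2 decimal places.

18.54

r_full = 2·0.52 / (1 + 0.52) ≈ 0.684
SEM = 11.900 · √(1 − 0.684) = 11.900 · √0.316 ≈ 11.900 · 0.562 ≈ 6.687
Standard error of the difference = 6.687·√2 ≈ 9.457
Smallest detectable difference = 1.96·9.457 ≈ 18.536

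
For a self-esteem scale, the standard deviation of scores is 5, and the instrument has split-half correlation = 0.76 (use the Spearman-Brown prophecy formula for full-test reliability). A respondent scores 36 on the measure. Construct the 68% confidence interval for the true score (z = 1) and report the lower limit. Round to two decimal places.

Spearman-Brown: r = 2(0.76) / (1 + 0.76) = 1.5200 / 1.7600 ≈ 0.8636
SEM = 5.0000·√(1 − 0.8636) ≈ 1.8464
Half-width = 1·1.8464 ≈ 1.8464
Lower bound: 36 − 1.8464 = 34.1536

34.15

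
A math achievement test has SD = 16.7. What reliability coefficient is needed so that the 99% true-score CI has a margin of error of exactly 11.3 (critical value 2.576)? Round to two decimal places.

Required SEM = 11.3 / 2.576 ≈ 4.3866
r = 1 − (4.3866/16.7)² ≈ 1 − 0.0690 ≈ 0.9310

0.93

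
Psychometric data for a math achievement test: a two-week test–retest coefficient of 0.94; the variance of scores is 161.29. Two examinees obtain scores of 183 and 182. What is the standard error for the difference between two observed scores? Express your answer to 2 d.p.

4.40

σ = 161.29^(1/2) = 12.700
SEM = 12.700*√(1 − 0.940) ≃ 3.111
SE_diff = SEM * √2 ≃ 3.111 * 1.414 ≃ 4.399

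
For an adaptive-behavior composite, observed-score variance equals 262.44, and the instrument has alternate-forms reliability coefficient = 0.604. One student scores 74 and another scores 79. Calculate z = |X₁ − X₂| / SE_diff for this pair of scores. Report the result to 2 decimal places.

0.35

σ = 262.44^(1/2) = 16.2000
The standard error of measurement is 16.2000·√(1 − 0.6040) ≈ 16.2000·0.6293 ≈ 10.1944.
SE_diff = √2 · SEM ≈ 14.4171
z = |74 − 79| / 14.4171 = 5 / 14.4171 ≈ 0.3468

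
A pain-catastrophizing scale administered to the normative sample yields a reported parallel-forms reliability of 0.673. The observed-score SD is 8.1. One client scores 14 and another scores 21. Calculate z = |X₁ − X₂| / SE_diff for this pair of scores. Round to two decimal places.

SEM = 8.100 · √(1 − 0.673) = 8.100 · √0.327 ≈ 8.100 · 0.572 ≈ 4.632
SE_diff = √2 · SEM ≈ 6.550
z = 7 / 6.550 ≈ 1.069

1.07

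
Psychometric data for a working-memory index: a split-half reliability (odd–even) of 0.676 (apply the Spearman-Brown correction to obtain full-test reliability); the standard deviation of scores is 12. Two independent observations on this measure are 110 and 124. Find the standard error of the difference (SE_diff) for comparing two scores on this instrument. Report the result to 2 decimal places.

7.46

r_full = 2·0.676 / (1 + 0.676) ≈ 0.807
SEM = 12.000 × √(1 − 0.807) = 12.000 × √0.193 ≈ 12.000 × 0.440 ≈ 5.276
Standard error of the difference = 5.276·√2 ≈ 7.462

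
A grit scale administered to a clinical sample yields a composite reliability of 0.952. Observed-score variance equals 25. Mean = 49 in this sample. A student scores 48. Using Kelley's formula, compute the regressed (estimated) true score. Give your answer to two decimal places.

T̂ = r·X + (1 − r)·M = 0.9520×48 + 0.0480×49 = 45.6960 + 2.3520 ≈ 48.0480

48.05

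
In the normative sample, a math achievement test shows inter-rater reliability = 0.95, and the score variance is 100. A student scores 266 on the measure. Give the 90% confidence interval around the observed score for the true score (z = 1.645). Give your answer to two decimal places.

[262.32, 269.68]

σ = 100^(1/2) = 10.000
The standard error of measurement is 10.000*√(1 − 0.950) ≃ 10.000*0.224 ≃ 2.236.
Margin = 1.645 * 2.236 ≃ 3.678
CI = 266 ± 3.678 → [262.322, 269.678]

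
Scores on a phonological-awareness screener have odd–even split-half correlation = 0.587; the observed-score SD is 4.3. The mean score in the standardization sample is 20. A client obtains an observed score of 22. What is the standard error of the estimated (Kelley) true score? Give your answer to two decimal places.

Full-length reliability (Spearman-Brown) = 2(0.587)/(1+0.587) ≃ 0.740
SE_est = SD × √(r(1 − r)) = 4.300 × √0.193 ≃ 4.300 × 0.439 ≃ 1.887

1.89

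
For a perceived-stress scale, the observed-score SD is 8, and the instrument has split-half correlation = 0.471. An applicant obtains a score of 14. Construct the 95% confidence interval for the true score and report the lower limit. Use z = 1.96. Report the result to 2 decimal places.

r_full = 2·0.471 / (1 + 0.471) ≃ 0.6404
SEM = 8.0000×√(1 − 0.6404) ≃ 4.7975
1.96 × SEM ≃ 9.4030
Lower bound: 14 − 9.4030 = 4.5970

4.60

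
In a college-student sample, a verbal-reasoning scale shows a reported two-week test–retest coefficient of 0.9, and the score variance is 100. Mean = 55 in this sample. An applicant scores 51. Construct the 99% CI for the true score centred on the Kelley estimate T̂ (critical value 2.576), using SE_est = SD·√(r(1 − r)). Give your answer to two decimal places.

SD = √100 ≈ 10.00000
Estimated true score = 0.90000×51 + (1 − 0.90000)×55 ≈ 51.40000
SE_est = 10.00000×√(0.90000×0.10000) ≈ 3.00000
CI = 51.40000 ± 2.576 × 3.00000 → [43.67200, 59.12800]

[43.67, 59.13]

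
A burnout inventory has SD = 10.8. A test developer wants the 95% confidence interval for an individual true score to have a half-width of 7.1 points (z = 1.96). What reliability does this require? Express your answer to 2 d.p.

0.89

Required SEM = 7.1 / 1.96 ≈ 3.6224
r = 1 − (3.6224/10.8)² ≈ 1 − 0.1125 ≈ 0.8875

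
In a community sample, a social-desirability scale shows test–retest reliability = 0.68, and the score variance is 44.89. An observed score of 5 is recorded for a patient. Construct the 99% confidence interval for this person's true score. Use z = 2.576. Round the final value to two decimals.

SD = √44.89 = 6.7000
SEM = 6.7000 * √(1 − 0.6800) = 6.7000 * √0.3200 ≈ 6.7000 * 0.5657 ≈ 3.7901
Half-width = 2.576*3.7901 ≈ 9.7633
Interval: (-4.7633, 14.7633)

[-4.76, 14.76]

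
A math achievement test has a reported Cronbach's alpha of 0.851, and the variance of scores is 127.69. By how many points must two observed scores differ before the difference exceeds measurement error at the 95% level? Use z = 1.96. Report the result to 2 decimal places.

12.09

SD = √127.69 ≈ 11.300
SEM = 11.300 * √(1 − 0.851) = 11.300 * √0.149 ≈ 11.300 * 0.386 ≈ 4.362
SE_diff = SEM * √2 ≈ 4.362 * 1.414 ≈ 6.169
Smallest detectable difference = 1.96*6.169 ≈ 12.090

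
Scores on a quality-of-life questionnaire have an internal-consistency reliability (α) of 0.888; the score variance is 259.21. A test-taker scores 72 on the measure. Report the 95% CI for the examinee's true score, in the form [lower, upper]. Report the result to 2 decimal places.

[61.44, 82.56]

SD = √259.21 ≃ 16.100
SEM = 16.100×√(1 − 0.888) ≃ 5.388
1.96 × SEM ≃ 10.561
Interval: (61.439, 82.561)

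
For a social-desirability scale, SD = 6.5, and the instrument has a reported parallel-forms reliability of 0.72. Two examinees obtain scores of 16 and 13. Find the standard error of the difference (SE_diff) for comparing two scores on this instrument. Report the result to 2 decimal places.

4.86

SEM = 6.5000×√(1 − 0.7200) ≈ 3.4395
SE_diff = √2 × SEM ≈ 4.8642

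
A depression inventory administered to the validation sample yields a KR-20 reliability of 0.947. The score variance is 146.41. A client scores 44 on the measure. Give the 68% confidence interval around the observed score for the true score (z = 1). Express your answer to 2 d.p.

SD = √146.41 ≈ 12.10000
SEM = 12.10000·√(1 − 0.94700) ≈ 2.78563
Half-width = 1·2.78563 ≈ 2.78563
68% CI: 44 ± 2.78563 = [41.21437, 46.78563]

[41.21, 46.79]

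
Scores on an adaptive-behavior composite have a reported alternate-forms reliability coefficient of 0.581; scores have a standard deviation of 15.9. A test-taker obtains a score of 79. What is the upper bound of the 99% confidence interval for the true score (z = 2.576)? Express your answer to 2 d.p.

105.51

SEM = 15.9000*√(1 − 0.5810) ≈ 10.2921
Half-width = 2.576*10.2921 ≈ 26.5125
Upper limit = 79 + 26.5125 ≈ 105.5125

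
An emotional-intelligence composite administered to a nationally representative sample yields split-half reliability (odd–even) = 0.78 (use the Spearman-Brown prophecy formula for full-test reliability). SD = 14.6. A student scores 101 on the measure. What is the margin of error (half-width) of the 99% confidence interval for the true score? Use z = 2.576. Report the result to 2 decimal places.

Full-length reliability (Spearman-Brown) = 2(0.78)/(1+0.78) ≈ 0.8764
SEM = 14.6000 * √(1 − 0.8764) = 14.6000 * √0.1236 ≈ 14.6000 * 0.3516 ≈ 5.1328
Margin = 2.576 * 5.1328 ≈ 13.2221

13.22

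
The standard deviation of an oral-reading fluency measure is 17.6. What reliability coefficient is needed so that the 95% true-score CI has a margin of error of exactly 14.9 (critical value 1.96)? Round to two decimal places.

0.81

Required SEM = 14.9 / 1.96 ≃ 7.602
r = 1 − (SEM / SD)² = 1 − (7.602 / 17.6)² ≃ 1 − 0.187 ≃ 0.813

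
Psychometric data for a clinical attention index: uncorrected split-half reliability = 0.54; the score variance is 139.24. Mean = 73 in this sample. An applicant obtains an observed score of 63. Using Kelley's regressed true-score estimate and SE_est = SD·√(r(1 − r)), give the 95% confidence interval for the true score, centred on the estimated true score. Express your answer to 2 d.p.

[55.40, 76.57]

σ = 139.24^(1/2) = 11.8000
Full-length reliability (Spearman-Brown) = 2(0.54)/(1+0.54) ≈ 0.7013
Estimated true score = 0.7013·63 + (1 − 0.7013)·73 ≈ 65.9870
SE_est = SD · √(r(1 − r)) = 11.8000 · √0.2095 ≈ 11.8000 · 0.4577 ≈ 5.4007
CI = 65.9870 ± 1.96 · 5.4007 → [55.4016, 76.5724]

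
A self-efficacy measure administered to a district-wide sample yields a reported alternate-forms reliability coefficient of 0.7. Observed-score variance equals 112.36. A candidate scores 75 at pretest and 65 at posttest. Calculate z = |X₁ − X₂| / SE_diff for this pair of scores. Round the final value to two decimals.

SD = √112.36 = 10.600
SEM = 10.600 · √(1 − 0.700) = 10.600 · √0.300 ≃ 10.600 · 0.548 ≃ 5.806
SE_diff = SEM · √2 ≃ 5.806 · 1.414 ≃ 8.211
z = 10 / 8.211 ≃ 1.218

1.22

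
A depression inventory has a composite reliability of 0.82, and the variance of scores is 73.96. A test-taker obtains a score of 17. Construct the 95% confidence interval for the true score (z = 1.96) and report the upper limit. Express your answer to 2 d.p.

24.15

SD = √73.96 = 8.6000
SEM = 8.6000 × √(1 − 0.8200) = 8.6000 × √0.1800 ≃ 8.6000 × 0.4243 ≃ 3.6487
Margin = 1.96 × 3.6487 ≃ 7.1514
Upper bound: 17 + 7.1514 = 24.1514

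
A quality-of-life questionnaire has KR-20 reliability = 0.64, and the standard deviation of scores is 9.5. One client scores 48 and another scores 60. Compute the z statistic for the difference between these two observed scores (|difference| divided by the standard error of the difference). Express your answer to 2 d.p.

The standard error of measurement is 9.5000*√(1 − 0.6400) ≃ 9.5000*0.6000 ≃ 5.7000.
Standard error of the difference = 5.7000·√2 ≃ 8.0610
z = |48 − 60| / 8.0610 = 12 / 8.0610 ≃ 1.4886

1.49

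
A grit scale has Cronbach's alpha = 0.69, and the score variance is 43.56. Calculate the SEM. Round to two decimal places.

SD = √43.56 ≈ 6.6000
The standard error of measurement is 6.6000·√(1 − 0.6900) ≈ 6.6000·0.5568 ≈ 3.6747.

3.67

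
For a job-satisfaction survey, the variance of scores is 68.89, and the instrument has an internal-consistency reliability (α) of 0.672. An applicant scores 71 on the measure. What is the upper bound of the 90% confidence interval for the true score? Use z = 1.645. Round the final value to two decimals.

78.82

SD = √68.89 = 8.300
SEM = 8.300 · √(1 − 0.672) = 8.300 · √0.328 ≈ 8.300 · 0.573 ≈ 4.754
Half-width = 1.645·4.754 ≈ 7.820
Upper bound: 71 + 7.820 = 78.820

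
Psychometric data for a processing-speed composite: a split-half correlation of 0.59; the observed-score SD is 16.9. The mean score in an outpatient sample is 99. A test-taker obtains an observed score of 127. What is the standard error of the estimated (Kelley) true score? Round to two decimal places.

Spearman-Brown: r = 2(0.59) / (1 + 0.59) = 1.1800 / 1.5900 ≃ 0.7421
SE_est = SD * √(r(1 − r)) = 16.9000 * √0.1914 ≃ 16.9000 * 0.4375 ≃ 7.3930

7.39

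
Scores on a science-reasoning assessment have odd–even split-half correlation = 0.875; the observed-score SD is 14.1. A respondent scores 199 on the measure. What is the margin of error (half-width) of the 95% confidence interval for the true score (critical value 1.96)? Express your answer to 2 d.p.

7.14

r_full = 2·0.875 / (1 + 0.875) ≈ 0.933
SEM = 14.100·√(1 − 0.933) ≈ 3.641
Half-width = 1.96·3.641 ≈ 7.136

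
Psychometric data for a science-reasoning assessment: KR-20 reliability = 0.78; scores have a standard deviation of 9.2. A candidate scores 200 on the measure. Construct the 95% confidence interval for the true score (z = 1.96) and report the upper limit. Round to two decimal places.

208.46

SEM = 9.200 × √(1 − 0.780) = 9.200 × √0.220 ≈ 9.200 × 0.469 ≈ 4.315
Margin = 1.96 × 4.315 ≈ 8.458
Upper bound: 200 + 8.458 = 208.458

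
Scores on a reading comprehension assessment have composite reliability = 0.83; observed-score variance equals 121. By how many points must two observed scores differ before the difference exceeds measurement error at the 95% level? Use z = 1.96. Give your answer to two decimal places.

SD = √121 = 11.000
SEM = 11.000·√(1 − 0.830) ≈ 4.535
SE_diff = √2 · SEM ≈ 6.414
Smallest detectable difference = 1.96·6.414 ≈ 12.572

12.57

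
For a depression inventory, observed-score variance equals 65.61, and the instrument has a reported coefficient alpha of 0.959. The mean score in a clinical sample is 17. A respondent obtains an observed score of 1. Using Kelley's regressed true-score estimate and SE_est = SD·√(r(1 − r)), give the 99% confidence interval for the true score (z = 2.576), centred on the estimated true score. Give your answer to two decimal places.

σ = 65.61^(1/2) = 8.100
T̂ = 0.959(1) + 0.041(17) ≈ 1.656
SE_est = 8.100·√[r(1 − r)] ≈ 1.606
CI = 1.656 ± 2.576 * 1.606 → [-2.481, 5.793]

[-2.48, 5.79]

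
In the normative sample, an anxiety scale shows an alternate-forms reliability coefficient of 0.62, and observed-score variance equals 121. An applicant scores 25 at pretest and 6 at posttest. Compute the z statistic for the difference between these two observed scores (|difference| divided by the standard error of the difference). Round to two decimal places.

1.98

σ = 121^(1/2) = 11.0000
SEM = 11.0000 · √(1 − 0.6200) = 11.0000 · √0.3800 ≈ 11.0000 · 0.6164 ≈ 6.7809
Standard error of the difference = 6.7809·√2 ≈ 9.5896
z = 19 / 9.5896 ≈ 1.9813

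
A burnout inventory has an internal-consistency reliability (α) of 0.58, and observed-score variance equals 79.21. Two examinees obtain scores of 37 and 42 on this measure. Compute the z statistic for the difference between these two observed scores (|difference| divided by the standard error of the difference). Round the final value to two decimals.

σ = 79.21^(1/2) = 8.900
SEM = 8.900 × √(1 − 0.580) = 8.900 × √0.420 ≃ 8.900 × 0.648 ≃ 5.768
SE_diff = √2 × SEM ≃ 8.157
z = 5 / 8.157 ≃ 0.613

0.61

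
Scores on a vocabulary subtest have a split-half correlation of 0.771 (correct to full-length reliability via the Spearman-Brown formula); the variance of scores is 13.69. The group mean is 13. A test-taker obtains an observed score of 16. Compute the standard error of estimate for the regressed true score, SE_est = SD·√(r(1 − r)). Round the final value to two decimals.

1.24

σ = 13.69^(1/2) = 3.700
Full-length reliability (Spearman-Brown) = 2(0.771)/(1+0.771) ≈ 0.871
SE_est = 3.700·√[r(1 − r)] ≈ 1.241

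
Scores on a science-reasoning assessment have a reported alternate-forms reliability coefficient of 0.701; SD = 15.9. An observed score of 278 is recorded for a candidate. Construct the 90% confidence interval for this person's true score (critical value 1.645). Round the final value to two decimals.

SEM = 15.90000×√(1 − 0.70100) ≈ 8.69426
1.645 × SEM ≈ 14.30206
CI = 278 ± 14.30206 → [263.69794, 292.30206]

[263.70, 292.30]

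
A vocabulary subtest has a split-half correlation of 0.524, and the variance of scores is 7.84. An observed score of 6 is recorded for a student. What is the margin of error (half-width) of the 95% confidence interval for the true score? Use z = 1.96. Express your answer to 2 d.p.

SD = √7.84 = 2.800
Full-length reliability (Spearman-Brown) = 2(0.524)/(1+0.524) ≈ 0.688
SEM = 2.800 · √(1 − 0.688) = 2.800 · √0.312 ≈ 2.800 · 0.559 ≈ 1.565
Half-width = 1.96·1.565 ≈ 3.067

3.07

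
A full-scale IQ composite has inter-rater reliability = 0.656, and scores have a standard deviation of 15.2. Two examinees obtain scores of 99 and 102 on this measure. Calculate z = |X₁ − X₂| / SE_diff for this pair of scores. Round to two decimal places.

SEM = 15.20000 * √(1 − 0.65600) = 15.20000 * √0.34400 ≃ 15.20000 * 0.58652 ≃ 8.91503
SE_diff = √2 * SEM ≃ 12.60776
z = |99 − 102| / 12.60776 = 3 / 12.60776 ≃ 0.23795

0.24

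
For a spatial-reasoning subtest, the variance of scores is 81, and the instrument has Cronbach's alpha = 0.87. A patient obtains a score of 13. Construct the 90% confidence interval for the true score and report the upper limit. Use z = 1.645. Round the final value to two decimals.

18.34

σ = 81^(1/2) = 9.00000
SEM = 9.00000 × √(1 − 0.87000) = 9.00000 × √0.13000 ≈ 9.00000 × 0.36056 ≈ 3.24500
1.645 × SEM ≈ 5.33802
Upper bound: 13 + 5.33802 = 18.33802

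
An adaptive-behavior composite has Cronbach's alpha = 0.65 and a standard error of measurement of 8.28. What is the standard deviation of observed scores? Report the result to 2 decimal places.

14.00

SD = SEM / √(1 − r) = 8.28 / √0.350 ≃ 8.28 / 0.592 ≃ 13.996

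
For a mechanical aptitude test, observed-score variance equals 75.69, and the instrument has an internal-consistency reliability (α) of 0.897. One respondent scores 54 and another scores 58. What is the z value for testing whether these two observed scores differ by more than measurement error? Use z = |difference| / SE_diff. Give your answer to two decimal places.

1.01

SD = √75.69 ≈ 8.70000
SEM = 8.70000 · √(1 − 0.89700) = 8.70000 · √0.10300 ≈ 8.70000 · 0.32094 ≈ 2.79214
SE_diff = SEM · √2 ≈ 2.79214 · 1.41421 ≈ 3.94869
z = |54 − 58| / 3.94869 = 4 / 3.94869 ≈ 1.01299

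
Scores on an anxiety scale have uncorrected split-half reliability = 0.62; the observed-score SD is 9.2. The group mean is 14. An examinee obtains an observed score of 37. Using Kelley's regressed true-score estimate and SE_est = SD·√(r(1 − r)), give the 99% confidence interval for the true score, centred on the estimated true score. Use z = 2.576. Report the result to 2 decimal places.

Spearman-Brown: r = 2(0.62) / (1 + 0.62) = 1.240 / 1.620 ≈ 0.765
Estimated true score = 0.765*37 + (1 − 0.765)*14 ≈ 31.605
SE_est = 9.200·√[r(1 − r)] ≈ 3.898
99% CI: 31.605 ± 10.042 ≈ (21.563, 41.647)

[21.56, 41.65]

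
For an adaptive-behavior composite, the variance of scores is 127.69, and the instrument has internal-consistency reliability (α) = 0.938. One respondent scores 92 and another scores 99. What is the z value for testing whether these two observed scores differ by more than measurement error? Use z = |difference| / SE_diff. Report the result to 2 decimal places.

σ = 127.69^(1/2) = 11.300
SEM = 11.300 · √(1 − 0.938) = 11.300 · √0.062 ≈ 11.300 · 0.249 ≈ 2.814
SE_diff = √2 · SEM ≈ 3.979
z = |92 − 99| / 3.979 = 7 / 3.979 ≈ 1.759

1.76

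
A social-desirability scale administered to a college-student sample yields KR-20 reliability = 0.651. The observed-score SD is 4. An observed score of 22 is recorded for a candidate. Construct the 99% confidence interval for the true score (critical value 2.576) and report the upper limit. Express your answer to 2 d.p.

SEM = 4.000 × √(1 − 0.651) = 4.000 × √0.349 ≃ 4.000 × 0.591 ≃ 2.363
Half-width = 2.576×2.363 ≃ 6.087
Upper limit = 22 + 6.087 ≃ 28.087

28.09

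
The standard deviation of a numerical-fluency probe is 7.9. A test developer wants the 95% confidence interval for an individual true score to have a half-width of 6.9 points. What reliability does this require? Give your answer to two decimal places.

Required SEM = 6.9 / 1.96 ≈ 3.5204
Required reliability = 1 − (SEM/SD)² = 1 − 0.1986 ≈ 0.8014

0.80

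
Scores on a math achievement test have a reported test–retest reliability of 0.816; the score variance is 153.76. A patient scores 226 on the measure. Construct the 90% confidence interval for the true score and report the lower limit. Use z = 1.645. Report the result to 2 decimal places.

SD = √153.76 ≈ 12.400
SEM = 12.400 * √(1 − 0.816) = 12.400 * √0.184 ≈ 12.400 * 0.429 ≈ 5.319
1.645 * SEM ≈ 8.750
Lower limit = 226 − 8.750 ≈ 217.250

217.25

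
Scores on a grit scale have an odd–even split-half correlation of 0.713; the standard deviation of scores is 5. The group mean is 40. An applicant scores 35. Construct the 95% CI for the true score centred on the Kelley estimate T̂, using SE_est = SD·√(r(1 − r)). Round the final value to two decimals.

[32.18, 39.50]

Spearman-Brown: r = 2(0.713) / (1 + 0.713) = 1.426 / 1.713 ≈ 0.832
T̂ = r·X + (1 − r)·M = 0.832·35 + 0.168·40 ≈ 29.136 + 6.702 ≈ 35.838
SE_est = SD · √(r(1 − r)) = 5.000 · √0.139 ≈ 5.000 · 0.373 ≈ 1.867
95% CI: 35.838 ± 3.660 ≈ (32.178, 39.498)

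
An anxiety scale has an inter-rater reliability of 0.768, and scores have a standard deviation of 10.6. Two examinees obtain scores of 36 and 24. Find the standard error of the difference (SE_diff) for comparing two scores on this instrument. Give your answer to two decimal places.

7.22

The standard error of measurement is 10.60000·√(1 − 0.76800) ≈ 10.60000·0.48166 ≈ 5.10564.
SE_diff = SEM · √2 ≈ 5.10564 · 1.41421 ≈ 7.22046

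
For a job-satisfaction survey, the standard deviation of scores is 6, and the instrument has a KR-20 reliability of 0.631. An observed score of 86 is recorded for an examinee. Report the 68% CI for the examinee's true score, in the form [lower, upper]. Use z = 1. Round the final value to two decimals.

SEM = 6.0000 × √(1 − 0.6310) = 6.0000 × √0.3690 ≈ 6.0000 × 0.6075 ≈ 3.6447
Half-width = 1×3.6447 ≈ 3.6447
68% CI: 86 ± 3.6447 = [82.3553, 89.6447]

[82.36, 89.64]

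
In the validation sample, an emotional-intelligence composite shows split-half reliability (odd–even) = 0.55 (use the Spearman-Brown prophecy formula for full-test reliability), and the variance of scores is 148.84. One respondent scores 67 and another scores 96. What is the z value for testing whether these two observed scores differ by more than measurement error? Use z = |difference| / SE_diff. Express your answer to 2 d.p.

SD = √148.84 ≈ 12.20000
Spearman-Brown: r = 2(0.55) / (1 + 0.55) = 1.10000 / 1.55000 ≈ 0.70968
SEM = 12.20000*√(1 − 0.70968) ≈ 6.57355
SE_diff = SEM * √2 ≈ 6.57355 * 1.41421 ≈ 9.29641
z = 29 / 9.29641 ≈ 3.11948

3.12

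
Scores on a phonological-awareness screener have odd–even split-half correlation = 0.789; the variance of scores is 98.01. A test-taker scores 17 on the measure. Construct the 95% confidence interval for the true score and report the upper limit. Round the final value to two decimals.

SD = √98.01 ≃ 9.90000
Full-length reliability (Spearman-Brown) = 2(0.789)/(1+0.789) ≃ 0.88206
SEM = 9.90000 × √(1 − 0.88206) = 9.90000 × √0.11794 ≃ 9.90000 × 0.34343 ≃ 3.39994
1.96 × SEM ≃ 6.66388
Upper limit = 17 + 6.66388 ≃ 23.66388

23.66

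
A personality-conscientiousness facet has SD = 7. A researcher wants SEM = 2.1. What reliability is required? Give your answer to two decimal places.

0.91

r = 1 − (SEM / SD)² = 1 − (2.1000 / 7)² ≃ 1 − 0.0900 ≃ 0.9100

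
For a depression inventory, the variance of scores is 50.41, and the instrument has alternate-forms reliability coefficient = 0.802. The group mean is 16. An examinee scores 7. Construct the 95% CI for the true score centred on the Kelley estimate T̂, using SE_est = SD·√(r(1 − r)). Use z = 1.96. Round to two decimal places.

SD = √50.41 ≃ 7.1000
T̂ = r·X + (1 − r)·M = 0.8020·7 + 0.1980·16 = 5.6140 + 3.1680 ≃ 8.7820
SE_est = 7.1000·√(0.8020·0.1980) ≃ 2.8293
CI = 8.7820 ± 1.96 · 2.8293 → [3.2366, 14.3274]

[3.24, 14.33]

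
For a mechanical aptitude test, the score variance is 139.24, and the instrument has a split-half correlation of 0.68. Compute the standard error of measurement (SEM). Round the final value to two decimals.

SD = √139.24 ≃ 11.8000
r_full = 2·0.68 / (1 + 0.68) ≃ 0.8095
SEM = 11.8000·√(1 − 0.8095) ≃ 5.1499

5.15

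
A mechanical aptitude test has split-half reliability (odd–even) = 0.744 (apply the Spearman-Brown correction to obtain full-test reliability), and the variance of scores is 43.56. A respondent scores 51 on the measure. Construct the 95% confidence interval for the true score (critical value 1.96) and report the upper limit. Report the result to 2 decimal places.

55.96

SD = √43.56 ≃ 6.60000
Spearman-Brown: r = 2(0.744) / (1 + 0.744) = 1.48800 / 1.74400 ≃ 0.85321
SEM = 6.60000 · √(1 − 0.85321) = 6.60000 · √0.14679 ≃ 6.60000 · 0.38313 ≃ 2.52866
1.96 · SEM ≃ 4.95618
Upper bound: 51 + 4.95618 = 55.95618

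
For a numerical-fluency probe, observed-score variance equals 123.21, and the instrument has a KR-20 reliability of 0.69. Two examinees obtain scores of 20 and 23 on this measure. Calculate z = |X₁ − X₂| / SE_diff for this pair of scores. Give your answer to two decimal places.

SD = √123.21 = 11.1000
SEM = 11.1000 · √(1 − 0.6900) = 11.1000 · √0.3100 ≃ 11.1000 · 0.5568 ≃ 6.1802
SE_diff = √2 · SEM ≃ 8.7401
z = |20 − 23| / 8.7401 = 3 / 8.7401 ≃ 0.3432

0.34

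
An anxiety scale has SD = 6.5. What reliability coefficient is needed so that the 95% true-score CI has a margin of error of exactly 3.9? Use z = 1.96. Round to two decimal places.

0.91

Required SEM = 3.9 / 1.96 ≈ 1.9898
r = 1 − (1.9898/6.5)² ≈ 1 − 0.0937 ≈ 0.9063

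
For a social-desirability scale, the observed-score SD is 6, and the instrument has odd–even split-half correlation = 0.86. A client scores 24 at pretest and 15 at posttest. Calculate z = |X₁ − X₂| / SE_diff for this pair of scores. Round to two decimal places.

3.87

Full-length reliability (Spearman-Brown) = 2(0.86)/(1+0.86) ≃ 0.92473
SEM = 6.00000·√(1 − 0.92473) ≃ 1.64611
SE_diff = SEM · √2 ≃ 1.64611 · 1.41421 ≃ 2.32795
z = 9 / 2.32795 ≃ 3.86606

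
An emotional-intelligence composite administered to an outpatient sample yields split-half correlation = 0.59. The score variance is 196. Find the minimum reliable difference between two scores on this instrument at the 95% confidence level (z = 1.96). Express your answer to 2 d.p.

σ = 196^(1/2) = 14.0000
Spearman-Brown: r = 2(0.59) / (1 + 0.59) = 1.1800 / 1.5900 ≃ 0.7421
SEM = 14.0000 * √(1 − 0.7421) = 14.0000 * √0.2579 ≃ 14.0000 * 0.5078 ≃ 7.1092
SE_diff = √2 * SEM ≃ 10.0539
Smallest detectable difference = 1.96*10.0539 ≃ 19.7057

19.71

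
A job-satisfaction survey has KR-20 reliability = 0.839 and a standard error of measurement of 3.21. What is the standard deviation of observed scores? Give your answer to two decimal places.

SD = SEM / √(1 − r) = 3.21 / √0.1610 ≈ 3.21 / 0.4012 ≈ 8.0000

8.00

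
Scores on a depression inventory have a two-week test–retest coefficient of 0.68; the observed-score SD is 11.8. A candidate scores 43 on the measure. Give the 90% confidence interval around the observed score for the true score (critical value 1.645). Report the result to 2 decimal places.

[32.02, 53.98]

SEM = 11.8000*√(1 − 0.6800) ≈ 6.6751
Margin = 1.645 * 6.6751 ≈ 10.9805
90% CI: 43 ± 10.9805 = [32.0195, 53.9805]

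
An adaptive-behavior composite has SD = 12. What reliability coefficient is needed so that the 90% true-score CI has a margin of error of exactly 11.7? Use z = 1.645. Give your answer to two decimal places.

Required SEM = 11.7 / 1.645 ≈ 7.112
r = 1 − (SEM / SD)² = 1 − (7.112 / 12)² ≈ 1 − 0.351 ≈ 0.649

0.65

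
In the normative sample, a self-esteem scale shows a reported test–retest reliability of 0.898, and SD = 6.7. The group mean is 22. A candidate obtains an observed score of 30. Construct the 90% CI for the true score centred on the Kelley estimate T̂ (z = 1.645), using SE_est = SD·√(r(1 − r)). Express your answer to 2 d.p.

T̂ = r·X + (1 − r)·M = 0.898*30 + 0.102*22 = 26.940 + 2.244 ≈ 29.184
SE_est = SD * √(r(1 − r)) = 6.700 * √0.092 ≈ 6.700 * 0.303 ≈ 2.028
90% CI: 29.184 ± 3.336 ≈ (25.848, 32.520)

[25.85, 32.52]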